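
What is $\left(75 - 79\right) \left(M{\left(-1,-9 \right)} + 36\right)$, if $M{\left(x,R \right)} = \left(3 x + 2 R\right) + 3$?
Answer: $-72$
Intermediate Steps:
$M{\left(x,R \right)} = 3 + 2 R + 3 x$ ($M{\left(x,R \right)} = \left(2 R + 3 x\right) + 3 = 3 + 2 R + 3 x$)
$\left(75 - 79\right) \left(M{\left(-1,-9 \right)} + 36\right) = \left(75 - 79\right) \left(\left(3 + 2 \left(-9\right) + 3 \left(-1\right)\right) + 36\right) = - 4 \left(\left(3 - 18 - 3\right) + 36\right) = - 4 \left(-18 + 36\right) = \left(-4\right) 18 = -72$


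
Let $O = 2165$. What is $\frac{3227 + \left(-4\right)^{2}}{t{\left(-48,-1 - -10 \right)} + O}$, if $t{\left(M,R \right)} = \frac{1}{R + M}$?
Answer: $\frac{126477}{84434} \approx 1.4979$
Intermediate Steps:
$t{\left(M,R \right)} = \frac{1}{M + R}$
$\frac{3227 + \left(-4\right)^{2}}{t{\left(-48,-1 - -10 \right)} + O} = \frac{3227 + \left(-4\right)^{2}}{\frac{1}{-48 - -9} + 2165} = \frac{3227 + 16}{\frac{1}{-48 + \left(-1 + 10\right)} + 2165} = \frac{3243}{\frac{1}{-48 + 9} + 2165} = \frac{3243}{\frac{1}{-39} + 2165} = \frac{3243}{- \frac{1}{39} + 2165} = \frac{3243}{\frac{84434}{39}} = 3243 \cdot \frac{39}{84434} = \frac{126477}{84434}$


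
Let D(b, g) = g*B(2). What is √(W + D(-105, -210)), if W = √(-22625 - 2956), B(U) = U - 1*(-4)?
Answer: √(-1260 + I*√25581) ≈ 2.2484 + 35.568*I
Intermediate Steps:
B(U) = 4 + U (B(U) = U + 4 = 4 + U)
W = I*√25581 (W = √(-25581) = I*√25581 ≈ 159.94*I)
D(b, g) = 6*g (D(b, g) = g*(4 + 2) = g*6 = 6*g)
√(W + D(-105, -210)) = √(I*√25581 + 6*(-210)) = √(I*√25581 - 1260) = √(-1260 + I*√25581)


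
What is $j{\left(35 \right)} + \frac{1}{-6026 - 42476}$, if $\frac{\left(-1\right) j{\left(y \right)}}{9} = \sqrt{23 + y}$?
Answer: $- \frac{1}{48502} - 9 \sqrt{58} \approx -68.542$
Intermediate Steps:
$j{\left(y \right)} = - 9 \sqrt{23 + y}$
$j{\left(35 \right)} + \frac{1}{-6026 - 42476} = - 9 \sqrt{23 + 35} + \frac{1}{-6026 - 42476} = - 9 \sqrt{58} + \frac{1}{-48502} = - 9 \sqrt{58} - \frac{1}{48502} = - \frac{1}{48502} - 9 \sqrt{58}$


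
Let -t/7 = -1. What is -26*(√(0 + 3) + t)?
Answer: -182 - 26*√3 ≈ -227.03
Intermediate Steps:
t = 7 (t = -7*(-1) = 7)
-26*(√(0 + 3) + t) = -26*(√(0 + 3) + 7) = -26*(√3 + 7) = -26*(7 + √3) = -182 - 26*√3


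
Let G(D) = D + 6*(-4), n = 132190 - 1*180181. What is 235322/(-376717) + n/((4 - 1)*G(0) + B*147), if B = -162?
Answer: 4152708085/2999420754 ≈ 1.3845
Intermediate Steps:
n = -47991 (n = 132190 - 180181 = -47991)
G(D) = -24 + D (G(D) = D - 24 = -24 + D)
235322/(-376717) + n/((4 - 1)*G(0) + B*147) = 235322/(-376717) - 47991/((4 - 1)*(-24 + 0) - 162*147) = 235322*(-1/376717) - 47991/(3*(-24) - 23814) = -235322/376717 - 47991/(-72 - 23814) = -235322/376717 - 47991/(-23886) = -235322/376717 - 47991*(-1/23886) = -235322/376717 + 15997/7962 = 4152708085/2999420754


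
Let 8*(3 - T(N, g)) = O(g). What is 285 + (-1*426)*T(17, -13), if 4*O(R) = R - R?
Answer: -993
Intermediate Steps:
O(R) = 0 (O(R) = (R - R)/4 = (1/4)*0 = 0)
T(N, g) = 3 (T(N, g) = 3 - 1/8*0 = 3 + 0 = 3)
285 + (-1*426)*T(17, -13) = 285 - 1*426*3 = 285 - 426*3 = 285 - 1278 = -993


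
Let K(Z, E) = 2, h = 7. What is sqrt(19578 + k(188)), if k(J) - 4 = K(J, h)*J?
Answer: sqrt(19958) ≈ 141.27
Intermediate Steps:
k(J) = 4 + 2*J
sqrt(19578 + k(188)) = sqrt(19578 + (4 + 2*188)) = sqrt(19578 + (4 + 376)) = sqrt(19578 + 380) = sqrt(19958)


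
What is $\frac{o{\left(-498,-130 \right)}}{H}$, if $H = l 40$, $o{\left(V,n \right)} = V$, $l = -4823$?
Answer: $\frac{249}{96460} \approx 0.0025814$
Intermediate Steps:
$H = -192920$ ($H = \left(-4823\right) 40 = -192920$)
$\frac{o{\left(-498,-130 \right)}}{H} = - \frac{498}{-192920} = \left(-498\right) \left(- \frac{1}{192920}\right) = \frac{249}{96460}$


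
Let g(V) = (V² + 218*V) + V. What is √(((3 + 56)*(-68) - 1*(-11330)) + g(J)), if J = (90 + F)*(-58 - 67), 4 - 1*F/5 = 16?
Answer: 2*√3312142 ≈ 3639.9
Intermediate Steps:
F = -60 (F = 20 - 5*16 = 20 - 80 = -60)
J = -3750 (J = (90 - 60)*(-58 - 67) = 30*(-125) = -3750)
g(V) = V² + 219*V
√(((3 + 56)*(-68) - 1*(-11330)) + g(J)) = √(((3 + 56)*(-68) - 1*(-11330)) - 3750*(219 - 3750)) = √((59*(-68) + 11330) - 3750*(-3531)) = √((-4012 + 11330) + 13241250) = √(7318 + 13241250) = √13248568 = 2*√3312142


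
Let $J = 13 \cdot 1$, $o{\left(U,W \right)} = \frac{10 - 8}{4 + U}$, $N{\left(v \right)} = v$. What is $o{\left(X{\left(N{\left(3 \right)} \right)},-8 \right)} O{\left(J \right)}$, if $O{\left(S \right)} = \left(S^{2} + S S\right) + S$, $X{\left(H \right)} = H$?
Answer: $\frac{702}{7} \approx 100.29$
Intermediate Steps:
$o{\left(U,W \right)} = \frac{2}{4 + U}$
$J = 13$
$O{\left(S \right)} = S + 2 S^{2}$ ($O{\left(S \right)} = \left(S^{2} + S^{2}\right) + S = 2 S^{2} + S = S + 2 S^{2}$)
$o{\left(X{\left(N{\left(3 \right)} \right)},-8 \right)} O{\left(J \right)} = \frac{2}{4 + 3} \cdot 13 \left(1 + 2 \cdot 13\right) = \frac{2}{7} \cdot 13 \left(1 + 26\right) = 2 \cdot \frac{1}{7} \cdot 13 \cdot 27 = \frac{2}{7} \cdot 351 = \frac{702}{7}$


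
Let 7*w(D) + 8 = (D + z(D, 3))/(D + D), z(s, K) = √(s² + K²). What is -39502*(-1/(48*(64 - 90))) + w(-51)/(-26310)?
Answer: -121251233/3830736 + √290/6261780 ≈ -31.652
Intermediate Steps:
z(s, K) = √(K² + s²)
w(D) = -8/7 + (D + √(9 + D²))/(14*D) (w(D) = -8/7 + ((D + √(3² + D²))/(D + D))/7 = -8/7 + ((D + √(9 + D²))/((2*D)))/7 = -8/7 + ((D + √(9 + D²))*(1/(2*D)))/7 = -8/7 + ((D + √(9 + D²))/(2*D))/7 = -8/7 + (D + √(9 + D²))/(14*D))
-39502*(-1/(48*(64 - 90))) + w(-51)/(-26310) = -39502*(-1/(48*(64 - 90))) + ((1/14)*(√(9 + (-51)²) - 15*(-51))/(-51))/(-26310) = -39502/((-48*(-26))) + ((1/14)*(-1/51)*(√(9 + 2601) + 765))*(-1/26310) = -39502/1248 + ((1/14)*(-1/51)*(√2610 + 765))*(-1/26310) = -39502*1/1248 + ((1/14)*(-1/51)*(3*√290 + 765))*(-1/26310) = -19751/624 + ((1/14)*(-1/51)*(765 + 3*√290))*(-1/26310) = -19751/624 + (-15/14 - √290/238)*(-1/26310) = -19751/624 + (1/24556 + √290/6261780) = -121251233/3830736 + √290/6261780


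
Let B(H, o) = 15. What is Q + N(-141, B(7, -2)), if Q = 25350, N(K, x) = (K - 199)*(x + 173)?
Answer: -38570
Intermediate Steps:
N(K, x) = (-199 + K)*(173 + x)
Q + N(-141, B(7, -2)) = 25350 + (-34427 - 199*15 + 173*(-141) - 141*15) = 25350 + (-34427 - 2985 - 24393 - 2115) = 25350 - 63920 = -38570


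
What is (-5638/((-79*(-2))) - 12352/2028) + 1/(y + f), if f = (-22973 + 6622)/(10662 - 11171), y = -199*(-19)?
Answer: -1082476971941/25912688880 ≈ -41.774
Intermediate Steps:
y = 3781
f = 16351/509 (f = -16351/(-509) = -16351*(-1/509) = 16351/509 ≈ 32.124)
(-5638/((-79*(-2))) - 12352/2028) + 1/(y + f) = (-5638/((-79*(-2))) - 12352/2028) + 1/(3781 + 16351/509) = (-5638/158 - 12352*1/2028) + 1/(1940880/509) = (-5638*1/158 - 3088/507) + 509/1940880 = (-2819/79 - 3088/507) + 509/1940880 = -1673185/40053 + 509/1940880 = -1082476971941/25912688880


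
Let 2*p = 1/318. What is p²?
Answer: 1/404496 ≈ 2.4722e-6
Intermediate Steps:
p = 1/636 (p = (½)/318 = (½)*(1/318) = 1/636 ≈ 0.0015723)
p² = (1/636)² = 1/404496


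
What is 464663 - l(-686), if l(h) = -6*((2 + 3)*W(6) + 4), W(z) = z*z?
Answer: 465767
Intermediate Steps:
W(z) = z²
l(h) = -1104 (l(h) = -6*((2 + 3)*6² + 4) = -6*(5*36 + 4) = -6*(180 + 4) = -6*184 = -1104)
464663 - l(-686) = 464663 - 1*(-1104) = 464663 + 1104 = 465767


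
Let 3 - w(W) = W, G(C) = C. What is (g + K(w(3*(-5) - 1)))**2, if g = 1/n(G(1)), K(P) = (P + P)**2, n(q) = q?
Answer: 2088025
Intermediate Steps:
w(W) = 3 - W
K(P) = 4*P**2 (K(P) = (2*P)**2 = 4*P**2)
g = 1 (g = 1/1 = 1)
(g + K(w(3*(-5) - 1)))**2 = (1 + 4*(3 - (3*(-5) - 1))**2)**2 = (1 + 4*(3 - (-15 - 1))**2)**2 = (1 + 4*(3 - 1*(-16))**2)**2 = (1 + 4*(3 + 16)**2)**2 = (1 + 4*19**2)**2 = (1 + 4*361)**2 = (1 + 1444)**2 = 1445**2 = 2088025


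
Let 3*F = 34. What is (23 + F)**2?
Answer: 10609/9 ≈ 1178.8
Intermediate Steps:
F = 34/3 (F = (1/3)*34 = 34/3 ≈ 11.333)
(23 + F)**2 = (23 + 34/3)**2 = (103/3)**2 = 10609/9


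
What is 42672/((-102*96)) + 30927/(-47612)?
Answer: -3039761/607053 ≈ -5.0074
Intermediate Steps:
42672/((-102*96)) + 30927/(-47612) = 42672/(-9792) + 30927*(-1/47612) = 42672*(-1/9792) - 30927/47612 = -889/204 - 30927/47612 = -3039761/607053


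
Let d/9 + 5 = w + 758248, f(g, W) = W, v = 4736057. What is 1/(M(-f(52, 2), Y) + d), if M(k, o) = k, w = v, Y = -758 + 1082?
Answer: 1/49448698 ≈ 2.0223e-8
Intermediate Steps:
Y = 324
w = 4736057
d = 49448700 (d = -45 + 9*(4736057 + 758248) = -45 + 9*5494305 = -45 + 49448745 = 49448700)
1/(M(-f(52, 2), Y) + d) = 1/(-1*2 + 49448700) = 1/(-2 + 49448700) = 1/49448698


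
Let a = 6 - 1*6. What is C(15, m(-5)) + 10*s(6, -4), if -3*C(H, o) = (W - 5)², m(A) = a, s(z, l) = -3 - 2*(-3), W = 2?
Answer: 27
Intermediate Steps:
s(z, l) = 3 (s(z, l) = -3 + 6 = 3)
a = 0 (a = 6 - 6 = 0)
m(A) = 0
C(H, o) = -3 (C(H, o) = -(2 - 5)²/3 = -⅓*(-3)² = -⅓*9 = -3)
C(15, m(-5)) + 10*s(6, -4) = -3 + 10*3 = -3 + 30 = 27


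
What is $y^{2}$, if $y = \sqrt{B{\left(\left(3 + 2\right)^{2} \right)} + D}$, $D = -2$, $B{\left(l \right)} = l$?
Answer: $23$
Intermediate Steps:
$y = \sqrt{23}$ ($y = \sqrt{\left(3 + 2\right)^{2} - 2} = \sqrt{5^{2} - 2} = \sqrt{25 - 2} = \sqrt{23} \approx 4.7958$)
$y^{2} = \left(\sqrt{23}\right)^{2} = 23$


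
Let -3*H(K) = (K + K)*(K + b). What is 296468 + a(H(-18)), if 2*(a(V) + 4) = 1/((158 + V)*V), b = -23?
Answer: 97434672385/328656 ≈ 2.9646e+5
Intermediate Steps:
H(K) = -2*K*(-23 + K)/3 (H(K) = -(K + K)*(K - 23)/3 = -2*K*(-23 + K)/3)
a(V) = -4 + 1/(2*V*(158 + V)) (a(V) = -4 + (1/((158 + V)*V))/2 = -4 + (1/(V*(158 + V)))/2 = -4 + 1/(2*V*(158 + V)))
296468 + a(H(-18)) = 296468 + (1 - 2528*(-18)*(23 - 1*(-18))/3 - 8*144*(23 - 1*(-18))²)/(2*(((⅔)*(-18)*(23 - 1*(-18))))*(158 + (⅔)*(-18)*(23 - 1*(-18)))) = 296468 + (1 - 2528*(-18)*(23 + 18)/3 - 8*144*(23 + 18)²)/(2*(((⅔)*(-18)*(23 + 18)))*(158 + (⅔)*(-18)*(23 + 18))) = 296468 + (1 - 2528*(-18)*41/3 - 8*((⅔)*(-18)*41)²)/(2*(((⅔)*(-18)*41))*(158 + (⅔)*(-18)*41)) = 296468 + (½)*(1 - 1264*(-492) - 8*(-492)²)/(-492*(158 - 492)) = 296468 + (½)*(-1/492)*(1 + 621888 - 8*242064)/(-334) = 296468 + (½)*(-1/492)*(-1/334)*(1 + 621888 - 1936512) = 296468 + (½)*(-1/492)*(-1/334)*(-1314623) = 296468 - 1314623/328656 = 97434672385/328656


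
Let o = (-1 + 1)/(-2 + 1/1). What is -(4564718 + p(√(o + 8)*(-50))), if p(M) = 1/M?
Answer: -4564718 + √2/200 ≈ -4.5647e+6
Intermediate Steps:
o = 0 (o = 0/(-2 + 1*1) = 0/(-2 + 1) = 0/(-1) = 0*(-1) = 0)
-(4564718 + p(√(o + 8)*(-50))) = -(4564718 + 1/(√(0 + 8)*(-50))) = -(4564718 + 1/(√8*(-50))) = -(4564718 + 1/((2*√2)*(-50))) = -(4564718 + 1/(-100*√2)) = -(4564718 - √2/200) = -4564718 + √2/200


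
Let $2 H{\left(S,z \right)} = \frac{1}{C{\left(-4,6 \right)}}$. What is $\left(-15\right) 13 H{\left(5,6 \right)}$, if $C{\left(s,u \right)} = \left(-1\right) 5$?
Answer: $\frac{39}{2} \approx 19.5$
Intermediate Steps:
$C{\left(s,u \right)} = -5$
$H{\left(S,z \right)} = - \frac{1}{10}$ ($H{\left(S,z \right)} = \frac{1}{2 \left(-5\right)} = \frac{1}{2} \left(- \frac{1}{5}\right) = - \frac{1}{10}$)
$\left(-15\right) 13 H{\left(5,6 \right)} = \left(-15\right) 13 \left(- \frac{1}{10}\right) = \left(-195\right) \left(- \frac{1}{10}\right) = \frac{39}{2}$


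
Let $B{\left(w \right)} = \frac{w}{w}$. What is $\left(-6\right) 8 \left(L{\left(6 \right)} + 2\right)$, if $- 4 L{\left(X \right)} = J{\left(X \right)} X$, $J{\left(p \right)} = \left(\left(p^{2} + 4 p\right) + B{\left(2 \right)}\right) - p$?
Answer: $3864$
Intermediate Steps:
$B{\left(w \right)} = 1$
$J{\left(p \right)} = 1 + p^{2} + 3 p$ ($J{\left(p \right)} = \left(\left(p^{2} + 4 p\right) + 1\right) - p = \left(1 + p^{2} + 4 p\right) - p = 1 + p^{2} + 3 p$)
$L{\left(X \right)} = - \frac{X \left(1 + X^{2} + 3 X\right)}{4}$ ($L{\left(X \right)} = - \frac{\left(1 + X^{2} + 3 X\right) X}{4} = - \frac{X \left(1 + X^{2} + 3 X\right)}{4}$)
$\left(-6\right) 8 \left(L{\left(6 \right)} + 2\right) = \left(-6\right) 8 \left(\left(- \frac{1}{4}\right) 6 \left(1 + 6^{2} + 3 \cdot 6\right) + 2\right) = - 48 \left(\left(- \frac{1}{4}\right) 6 \left(1 + 36 + 18\right) + 2\right) = - 48 \left(\left(- \frac{1}{4}\right) 6 \cdot 55 + 2\right) = - 48 \left(- \frac{165}{2} + 2\right) = \left(-48\right) \left(- \frac{161}{2}\right) = 3864$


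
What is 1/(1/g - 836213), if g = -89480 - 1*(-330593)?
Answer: -241113/201621825068 ≈ -1.1959e-6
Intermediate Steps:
g = 241113 (g = -89480 + 330593 = 241113)
1/(1/g - 836213) = 1/(1/241113 - 836213) = 1/(-201621825068/241113) = -241113/201621825068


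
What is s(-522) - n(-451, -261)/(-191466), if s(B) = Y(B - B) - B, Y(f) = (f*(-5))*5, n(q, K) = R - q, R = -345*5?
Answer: 49971989/95733 ≈ 521.99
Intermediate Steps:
R = -1725
n(q, K) = -1725 - q
Y(f) = -25*f (Y(f) = -5*f*5 = -25*f)
s(B) = -B (s(B) = -25*(B - B) - B = -25*0 - B = 0 - B = -B)
s(-522) - n(-451, -261)/(-191466) = -1*(-522) - (-1725 - 1*(-451))/(-191466) = 522 - (-1725 + 451)*(-1)/191466 = 522 - (-1274)*(-1)/191466 = 522 - 1*637/95733 = 522 - 637/95733 = 49971989/95733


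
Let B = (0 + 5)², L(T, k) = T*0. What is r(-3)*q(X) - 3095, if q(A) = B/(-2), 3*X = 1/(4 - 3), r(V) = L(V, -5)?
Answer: -3095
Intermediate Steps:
L(T, k) = 0
r(V) = 0
X = ⅓ (X = 1/(3*(4 - 3)) = (⅓)/1 = (⅓)*1 = ⅓ ≈ 0.33333)
B = 25 (B = 5² = 25)
q(A) = -25/2 (q(A) = 25/(-2) = 25*(-½) = -25/2)
r(-3)*q(X) - 3095 = 0*(-25/2) - 3095 = 0 - 3095 = -3095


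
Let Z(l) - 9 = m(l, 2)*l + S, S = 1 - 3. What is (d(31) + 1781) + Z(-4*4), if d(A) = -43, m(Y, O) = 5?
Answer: 1665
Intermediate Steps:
S = -2
Z(l) = 7 + 5*l (Z(l) = 9 + (5*l - 2) = 9 + (-2 + 5*l) = 7 + 5*l)
(d(31) + 1781) + Z(-4*4) = (-43 + 1781) + (7 + 5*(-4*4)) = 1738 + (7 + 5*(-16)) = 1738 + (7 - 80) = 1738 - 73 = 1665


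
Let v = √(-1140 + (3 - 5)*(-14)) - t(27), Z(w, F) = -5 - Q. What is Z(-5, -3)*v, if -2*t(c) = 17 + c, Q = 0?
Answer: -110 - 10*I*√278 ≈ -110.0 - 166.73*I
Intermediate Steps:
t(c) = -17/2 - c/2 (t(c) = -(17 + c)/2 = -17/2 - c/2)
Z(w, F) = -5 (Z(w, F) = -5 - 1*0 = -5 + 0 = -5)
v = 22 + 2*I*√278 (v = √(-1140 + (3 - 5)*(-14)) - (-17/2 - ½*27) = √(-1140 - 2*(-14)) - (-17/2 - 27/2) = √(-1140 + 28) - 1*(-22) = √(-1112) + 22 = 2*I*√278 + 22 = 22 + 2*I*√278 ≈ 22.0 + 33.347*I)
Z(-5, -3)*v = -5*(22 + 2*I*√278) = -110 - 10*I*√278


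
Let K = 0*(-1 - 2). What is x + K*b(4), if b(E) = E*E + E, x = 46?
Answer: 46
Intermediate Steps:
b(E) = E + E² (b(E) = E² + E = E + E²)
K = 0 (K = 0*(-3) = 0)
x + K*b(4) = 46 + 0*(4*(1 + 4)) = 46 + 0*(4*5) = 46 + 0*20 = 46 + 0 = 46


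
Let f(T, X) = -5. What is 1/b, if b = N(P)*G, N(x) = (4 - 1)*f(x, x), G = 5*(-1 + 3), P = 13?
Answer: -1/150 ≈ -0.0066667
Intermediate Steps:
G = 10 (G = 5*2 = 10)
N(x) = -15 (N(x) = (4 - 1)*(-5) = 3*(-5) = -15)
b = -150 (b = -15*10 = -150)
1/b = 1/(-150) = -1/150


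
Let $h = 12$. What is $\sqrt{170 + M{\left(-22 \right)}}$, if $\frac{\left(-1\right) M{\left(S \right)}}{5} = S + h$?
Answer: $2 \sqrt{55} \approx 14.832$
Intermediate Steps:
$M{\left(S \right)} = -60 - 5 S$ ($M{\left(S \right)} = - 5 \left(S + 12\right) = - 5 \left(12 + S\right) = -60 - 5 S$)
$\sqrt{170 + M{\left(-22 \right)}} = \sqrt{170 - -50} = \sqrt{170 + \left(-60 + 110\right)} = \sqrt{170 + 50} = \sqrt{220} = 2 \sqrt{55}$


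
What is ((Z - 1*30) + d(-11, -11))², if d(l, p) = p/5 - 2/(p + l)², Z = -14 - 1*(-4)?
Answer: 2607838489/1464100 ≈ 1781.2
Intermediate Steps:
Z = -10 (Z = -14 + 4 = -10)
d(l, p) = -2/(l + p)² + p/5 (d(l, p) = p*(⅕) - 2/(l + p)² = p/5 - 2/(l + p)² = -2/(l + p)² + p/5)
((Z - 1*30) + d(-11, -11))² = ((-10 - 1*30) + (-2/(-11 - 11)² + (⅕)*(-11)))² = ((-10 - 30) + (-2/(-22)² - 11/5))² = (-40 + (-2*1/484 - 11/5))² = (-40 + (-1/242 - 11/5))² = (-40 - 2667/1210)² = (-51067/1210)² = 2607838489/1464100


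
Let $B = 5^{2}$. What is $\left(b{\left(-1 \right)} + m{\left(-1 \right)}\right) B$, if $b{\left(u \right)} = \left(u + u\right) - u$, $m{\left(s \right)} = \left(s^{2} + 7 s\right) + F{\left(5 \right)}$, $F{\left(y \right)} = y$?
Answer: $-50$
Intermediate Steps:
$m{\left(s \right)} = 5 + s^{2} + 7 s$ ($m{\left(s \right)} = \left(s^{2} + 7 s\right) + 5 = 5 + s^{2} + 7 s$)
$B = 25$
$b{\left(u \right)} = u$ ($b{\left(u \right)} = 2 u - u = u$)
$\left(b{\left(-1 \right)} + m{\left(-1 \right)}\right) B = \left(-1 + \left(5 + \left(-1\right)^{2} + 7 \left(-1\right)\right)\right) 25 = \left(-1 + \left(5 + 1 - 7\right)\right) 25 = \left(-1 - 1\right) 25 = \left(-2\right) 25 = -50$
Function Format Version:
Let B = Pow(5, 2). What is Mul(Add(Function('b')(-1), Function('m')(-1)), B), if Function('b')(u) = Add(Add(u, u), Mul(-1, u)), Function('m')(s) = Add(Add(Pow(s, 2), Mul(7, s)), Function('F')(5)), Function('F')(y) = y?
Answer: -50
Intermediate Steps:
Function('m')(s) = Add(5, Pow(s, 2), Mul(7, s)) (Function('m')(s) = Add(Add(Pow(s, 2), Mul(7, s)), 5) = Add(5, Pow(s, 2), Mul(7, s)))
B = 25
Function('b')(u) = u (Function('b')(u) = Add(Mul(2, u), Mul(-1, u)) = u)
Mul(Add(Function('b')(-1), Function('m')(-1)), B) = Mul(Add(-1, Add(5, Pow(-1, 2), Mul(7, -1))), 25) = Mul(Add(-1, Add(5, 1, -7)), 25) = Mul(Add(-1, -1), 25) = Mul(-2, 25) = -50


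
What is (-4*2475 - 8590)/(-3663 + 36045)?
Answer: -9245/16191 ≈ -0.57100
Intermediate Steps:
(-4*2475 - 8590)/(-3663 + 36045) = (-9900 - 8590)/32382 = -18490*1/32382 = -9245/16191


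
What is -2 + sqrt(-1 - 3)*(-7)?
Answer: -2 - 14*I ≈ -2.0 - 14.0*I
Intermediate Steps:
-2 + sqrt(-1 - 3)*(-7) = -2 + sqrt(-4)*(-7) = -2 + (2*I)*(-7) = -2 - 14*I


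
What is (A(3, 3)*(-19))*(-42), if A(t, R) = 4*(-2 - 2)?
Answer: -12768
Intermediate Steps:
A(t, R) = -16 (A(t, R) = 4*(-4) = -16)
(A(3, 3)*(-19))*(-42) = -16*(-19)*(-42) = 304*(-42) = -12768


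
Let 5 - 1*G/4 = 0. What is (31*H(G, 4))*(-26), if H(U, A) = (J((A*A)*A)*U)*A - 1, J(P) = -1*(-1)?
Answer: -63674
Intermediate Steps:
G = 20 (G = 20 - 4*0 = 20 + 0 = 20)
J(P) = 1
H(U, A) = -1 + A*U (H(U, A) = (1*U)*A - 1 = U*A - 1 = A*U - 1 = -1 + A*U)
(31*H(G, 4))*(-26) = (31*(-1 + 4*20))*(-26) = (31*(-1 + 80))*(-26) = (31*79)*(-26) = 2449*(-26) = -63674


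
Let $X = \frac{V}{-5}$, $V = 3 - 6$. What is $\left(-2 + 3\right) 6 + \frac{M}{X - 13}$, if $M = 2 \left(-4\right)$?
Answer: $\frac{206}{31} \approx 6.6452$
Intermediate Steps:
$V = -3$
$X = \frac{3}{5}$ ($X = - \frac{3}{-5} = \left(-3\right) \left(- \frac{1}{5}\right) = \frac{3}{5} \approx 0.6$)
$M = -8$
$\left(-2 + 3\right) 6 + \frac{M}{X - 13} = \left(-2 + 3\right) 6 - \frac{8}{\frac{3}{5} - 13} = 1 \cdot 6 - \frac{8}{- \frac{62}{5}} = 6 - - \frac{20}{31} = 6 + \frac{20}{31} = \frac{206}{31}$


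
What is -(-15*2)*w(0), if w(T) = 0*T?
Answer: 0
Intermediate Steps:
w(T) = 0
-(-15*2)*w(0) = -(-15*2)*0 = -(-30)*0 = -1*0 = 0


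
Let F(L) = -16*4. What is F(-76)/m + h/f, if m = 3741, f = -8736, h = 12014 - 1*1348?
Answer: -6743435/5446896 ≈ -1.2380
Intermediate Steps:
h = 10666 (h = 12014 - 1348 = 10666)
F(L) = -64
F(-76)/m + h/f = -64/3741 + 10666/(-8736) = -64*1/3741 + 10666*(-1/8736) = -64/3741 - 5333/4368 = -6743435/5446896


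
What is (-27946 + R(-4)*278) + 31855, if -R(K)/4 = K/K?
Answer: 2797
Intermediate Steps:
R(K) = -4 (R(K) = -4*K/K = -4*1 = -4)
(-27946 + R(-4)*278) + 31855 = (-27946 - 4*278) + 31855 = (-27946 - 1112) + 31855 = -29058 + 31855 = 2797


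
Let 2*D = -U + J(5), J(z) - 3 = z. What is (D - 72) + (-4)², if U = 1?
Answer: -105/2 ≈ -52.500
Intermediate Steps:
J(z) = 3 + z
D = 7/2 (D = (-1*1 + (3 + 5))/2 = (-1 + 8)/2 = (½)*7 = 7/2 ≈ 3.5000)
(D - 72) + (-4)² = (7/2 - 72) + (-4)² = -137/2 + 16 = -105/2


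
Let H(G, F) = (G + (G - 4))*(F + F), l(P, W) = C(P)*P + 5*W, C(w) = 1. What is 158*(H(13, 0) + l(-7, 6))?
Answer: 3634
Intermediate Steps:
l(P, W) = P + 5*W (l(P, W) = 1*P + 5*W = P + 5*W)
H(G, F) = 2*F*(-4 + 2*G) (H(G, F) = (G + (-4 + G))*(2*F) = (-4 + 2*G)*(2*F) = 2*F*(-4 + 2*G))
158*(H(13, 0) + l(-7, 6)) = 158*(4*0*(-2 + 13) + (-7 + 5*6)) = 158*(4*0*11 + (-7 + 30)) = 158*(0 + 23) = 158*23 = 3634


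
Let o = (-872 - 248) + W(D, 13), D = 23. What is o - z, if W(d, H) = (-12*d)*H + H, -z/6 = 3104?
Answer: 13929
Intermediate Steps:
z = -18624 (z = -6*3104 = -18624)
W(d, H) = H - 12*H*d (W(d, H) = -12*H*d + H = H - 12*H*d)
o = -4695 (o = (-872 - 248) + 13*(1 - 12*23) = -1120 + 13*(1 - 276) = -1120 + 13*(-275) = -1120 - 3575 = -4695)
o - z = -4695 - 1*(-18624) = -4695 + 18624 = 13929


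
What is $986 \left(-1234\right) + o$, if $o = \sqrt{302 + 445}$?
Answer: $-1216724 + 3 \sqrt{83} \approx -1.2167 \cdot 10^{6}$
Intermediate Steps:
$o = 3 \sqrt{83}$ ($o = \sqrt{747} = 3 \sqrt{83} \approx 27.331$)
$986 \left(-1234\right) + o = 986 \left(-1234\right) + 3 \sqrt{83} = -1216724 + 3 \sqrt{83}$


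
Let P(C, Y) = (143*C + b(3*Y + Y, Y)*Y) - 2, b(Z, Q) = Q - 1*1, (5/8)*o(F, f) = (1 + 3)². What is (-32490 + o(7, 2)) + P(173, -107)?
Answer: 19143/5 ≈ 3828.6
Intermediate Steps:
o(F, f) = 128/5 (o(F, f) = 8*(1 + 3)²/5 = (8/5)*4² = (8/5)*16 = 128/5)
b(Z, Q) = -1 + Q (b(Z, Q) = Q - 1 = -1 + Q)
P(C, Y) = -2 + 143*C + Y*(-1 + Y) (P(C, Y) = (143*C + (-1 + Y)*Y) - 2 = (143*C + Y*(-1 + Y)) - 2 = -2 + 143*C + Y*(-1 + Y))
(-32490 + o(7, 2)) + P(173, -107) = (-32490 + 128/5) + (-2 + 143*173 - 107*(-1 - 107)) = -162322/5 + (-2 + 24739 - 107*(-108)) = -162322/5 + (-2 + 24739 + 11556) = -162322/5 + 36293 = 19143/5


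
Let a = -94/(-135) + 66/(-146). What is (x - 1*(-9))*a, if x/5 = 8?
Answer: 117943/9855 ≈ 11.968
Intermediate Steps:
x = 40 (x = 5*8 = 40)
a = 2407/9855 (a = -94*(-1/135) + 66*(-1/146) = 94/135 - 33/73 = 2407/9855 ≈ 0.24424)
(x - 1*(-9))*a = (40 - 1*(-9))*(2407/9855) = (40 + 9)*(2407/9855) = 49*(2407/9855) = 117943/9855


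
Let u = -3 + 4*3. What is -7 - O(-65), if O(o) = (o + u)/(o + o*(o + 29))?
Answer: -2267/325 ≈ -6.9754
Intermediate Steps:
u = 9 (u = -3 + 12 = 9)
O(o) = (9 + o)/(o + o*(29 + o)) (O(o) = (o + 9)/(o + o*(o + 29)) = (9 + o)/(o + o*(29 + o)))
-7 - O(-65) = -7 - (9 - 65)/((-65)*(30 - 65)) = -7 - (-1)*(-56)/(65*(-35)) = -7 - (-1)*(-1)*(-56)/(65*35) = -7 - 1*(-8/325) = -7 + 8/325 = -2267/325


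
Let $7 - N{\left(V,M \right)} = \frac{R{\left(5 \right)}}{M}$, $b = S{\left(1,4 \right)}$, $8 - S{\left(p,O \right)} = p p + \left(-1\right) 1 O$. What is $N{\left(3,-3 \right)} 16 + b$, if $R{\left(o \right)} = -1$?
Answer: $\frac{353}{3} \approx 117.67$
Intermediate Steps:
$S{\left(p,O \right)} = 8 + O - p^{2}$ ($S{\left(p,O \right)} = 8 - \left(p p + \left(-1\right) 1 O\right) = 8 - \left(p^{2} - O\right) = 8 + \left(O - p^{2}\right) = 8 + O - p^{2}$)
$b = 11$ ($b = 8 + 4 - 1^{2} = 8 + 4 - 1 = 11$)
$N{\left(V,M \right)} = 7 + \frac{1}{M}$ ($N{\left(V,M \right)} = 7 - - \frac{1}{M} = 7 + \frac{1}{M}$)
$N{\left(3,-3 \right)} 16 + b = \left(7 + \frac{1}{-3}\right) 16 + 11 = \left(7 - \frac{1}{3}\right) 16 + 11 = \frac{20}{3} \cdot 16 + 11 = \frac{320}{3} + 11 = \frac{353}{3}$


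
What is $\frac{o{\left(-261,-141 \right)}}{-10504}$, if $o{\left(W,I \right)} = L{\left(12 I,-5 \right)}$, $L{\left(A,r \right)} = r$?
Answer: $\frac{5}{10504} \approx 0.00047601$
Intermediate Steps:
$o{\left(W,I \right)} = -5$
$\frac{o{\left(-261,-141 \right)}}{-10504} = - \frac{5}{-10504} = \left(-5\right) \left(- \frac{1}{10504}\right) = \frac{5}{10504}$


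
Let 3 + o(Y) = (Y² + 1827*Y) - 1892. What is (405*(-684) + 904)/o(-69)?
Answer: 276116/123197 ≈ 2.2413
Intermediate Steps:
o(Y) = -1895 + Y² + 1827*Y (o(Y) = -3 + ((Y² + 1827*Y) - 1892) = -3 + (-1892 + Y² + 1827*Y) = -1895 + Y² + 1827*Y)
(405*(-684) + 904)/o(-69) = (405*(-684) + 904)/(-1895 + (-69)² + 1827*(-69)) = (-277020 + 904)/(-1895 + 4761 - 126063) = -276116/(-123197) = -276116*(-1/123197) = 276116/123197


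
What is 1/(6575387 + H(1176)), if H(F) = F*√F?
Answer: 939341/6176298259999 - 336*√6/882328322857 ≈ 1.5116e-7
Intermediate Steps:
H(F) = F^(3/2)
1/(6575387 + H(1176)) = 1/(6575387 + 1176^(3/2)) = 1/(6575387 + 16464*√6)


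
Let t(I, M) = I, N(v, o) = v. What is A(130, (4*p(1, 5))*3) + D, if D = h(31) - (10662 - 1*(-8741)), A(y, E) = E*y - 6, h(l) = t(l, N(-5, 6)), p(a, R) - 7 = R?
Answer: -658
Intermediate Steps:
p(a, R) = 7 + R
h(l) = l
A(y, E) = -6 + E*y
D = -19372 (D = 31 - (10662 - 1*(-8741)) = 31 - (10662 + 8741) = 31 - 1*19403 = 31 - 19403 = -19372)
A(130, (4*p(1, 5))*3) + D = (-6 + ((4*(7 + 5))*3)*130) - 19372 = (-6 + ((4*12)*3)*130) - 19372 = (-6 + (48*3)*130) - 19372 = (-6 + 144*130) - 19372 = (-6 + 18720) - 19372 = 18714 - 19372 = -658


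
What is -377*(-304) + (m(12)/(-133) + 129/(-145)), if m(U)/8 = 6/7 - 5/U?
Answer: 46414149853/404985 ≈ 1.1461e+5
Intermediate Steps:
m(U) = 48/7 - 40/U (m(U) = 8*(6/7 - 5/U) = 48/7 - 40/U)
-377*(-304) + (m(12)/(-133) + 129/(-145)) = -377*(-304) + ((48/7 - 40/12)/(-133) + 129/(-145)) = 114608 + ((48/7 - 40*1/12)*(-1/133) + 129*(-1/145)) = 114608 + ((48/7 - 10/3)*(-1/133) - 129/145) = 114608 + ((74/21)*(-1/133) - 129/145) = 114608 + (-74/2793 - 129/145) = 114608 - 371027/404985 = 46414149853/404985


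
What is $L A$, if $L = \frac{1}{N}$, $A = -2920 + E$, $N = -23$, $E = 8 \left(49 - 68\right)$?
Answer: $\frac{3072}{23} \approx 133.57$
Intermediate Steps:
$E = -152$ ($E = 8 \left(49 - 68\right) = 8 \left(-19\right) = -152$)
$A = -3072$ ($A = -2920 - 152 = -3072$)
$L = - \frac{1}{23}$ ($L = \frac{1}{-23} = - \frac{1}{23} \approx -0.043478$)
$L A = \left(- \frac{1}{23}\right) \left(-3072\right) = \frac{3072}{23}$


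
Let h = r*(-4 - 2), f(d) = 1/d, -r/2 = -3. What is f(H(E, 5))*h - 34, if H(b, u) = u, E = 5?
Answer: -206/5 ≈ -41.200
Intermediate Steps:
r = 6 (r = -2*(-3) = 6)
h = -36 (h = 6*(-4 - 2) = 6*(-6) = -36)
f(H(E, 5))*h - 34 = -36/5 - 34 = -206/5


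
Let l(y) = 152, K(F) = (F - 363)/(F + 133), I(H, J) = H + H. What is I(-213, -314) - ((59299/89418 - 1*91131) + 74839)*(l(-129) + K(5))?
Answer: 15014891493221/6169842 ≈ 2.4336e+6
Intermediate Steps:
I(H, J) = 2*H
K(F) = (-363 + F)/(133 + F)
I(-213, -314) - ((59299/89418 - 1*91131) + 74839)*(l(-129) + K(5)) = 2*(-213) - ((59299/89418 - 1*91131) + 74839)*(152 + (-363 + 5)/(133 + 5)) = -426 - ((59299*(1/89418) - 91131) + 74839)*(152 - 358/138) = -426 - ((59299/89418 - 91131) + 74839)*(152 + (1/138)*(-358)) = -426 - (-8148692459/89418 + 74839)*(152 - 179/69) = -426 - (-1456738757)*10309/(89418*69) = -426 - 1*(-15017519845913/6169842) = -426 + 15017519845913/6169842 = 15014891493221/6169842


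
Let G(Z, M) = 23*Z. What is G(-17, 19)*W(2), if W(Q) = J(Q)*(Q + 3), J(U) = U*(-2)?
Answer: 7820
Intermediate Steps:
J(U) = -2*U
W(Q) = -2*Q*(3 + Q) (W(Q) = (-2*Q)*(Q + 3) = (-2*Q)*(3 + Q) = -2*Q*(3 + Q))
G(-17, 19)*W(2) = (23*(-17))*(-2*2*(3 + 2)) = -(-782)*2*5 = -391*(-20) = 7820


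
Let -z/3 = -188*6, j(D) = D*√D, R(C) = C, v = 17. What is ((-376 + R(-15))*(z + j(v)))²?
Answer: 1751461149089 + 17589876336*√17 ≈ 1.8240e+12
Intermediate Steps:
j(D) = D^(3/2)
z = 3384 (z = -(-564)*6 = -3*(-1128) = 3384)
((-376 + R(-15))*(z + j(v)))² = ((-376 - 15)*(3384 + 17^(3/2)))² = (-391*(3384 + 17*√17))² = (-1323144 - 6647*√17)²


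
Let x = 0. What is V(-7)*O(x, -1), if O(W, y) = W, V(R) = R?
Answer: 0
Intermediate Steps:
V(-7)*O(x, -1) = -7*0 = 0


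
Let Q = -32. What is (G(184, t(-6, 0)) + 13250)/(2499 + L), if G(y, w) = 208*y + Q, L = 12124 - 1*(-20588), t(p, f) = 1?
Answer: 51490/35211 ≈ 1.4623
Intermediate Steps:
L = 32712 (L = 12124 + 20588 = 32712)
G(y, w) = -32 + 208*y (G(y, w) = 208*y - 32 = -32 + 208*y)
(G(184, t(-6, 0)) + 13250)/(2499 + L) = ((-32 + 208*184) + 13250)/(2499 + 32712) = ((-32 + 38272) + 13250)/35211 = (38240 + 13250)*(1/35211) = 51490*(1/35211) = 51490/35211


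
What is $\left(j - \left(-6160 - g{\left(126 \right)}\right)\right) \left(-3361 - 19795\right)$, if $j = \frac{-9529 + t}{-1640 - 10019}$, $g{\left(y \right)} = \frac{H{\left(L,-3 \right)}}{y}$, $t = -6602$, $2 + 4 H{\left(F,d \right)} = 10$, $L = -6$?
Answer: $- \frac{14970858906656}{104931} \approx -1.4267 \cdot 10^{8}$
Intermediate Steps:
$H{\left(F,d \right)} = 2$ ($H{\left(F,d \right)} = - \frac{1}{2} + \frac{1}{4} \cdot 10 = - \frac{1}{2} + \frac{5}{2} = 2$)
$g{\left(y \right)} = \frac{2}{y}$
$j = \frac{16131}{11659}$ ($j = \frac{-9529 - 6602}{-1640 - 10019} = - \frac{16131}{-11659} = \left(-16131\right) \left(- \frac{1}{11659}\right) = \frac{16131}{11659} \approx 1.3836$)
$\left(j - \left(-6160 - g{\left(126 \right)}\right)\right) \left(-3361 - 19795\right) = \left(\frac{16131}{11659} + \left(\left(8046 + \frac{2}{126}\right) - 1886\right)\right) \left(-3361 - 19795\right) = \left(\frac{16131}{11659} + \left(\left(8046 + 2 \cdot \frac{1}{126}\right) - 1886\right)\right) \left(-23156\right) = \left(\frac{16131}{11659} + \left(\left(8046 + \frac{1}{63}\right) - 1886\right)\right) \left(-23156\right) = \left(\frac{16131}{11659} + \left(\frac{506899}{63} - 1886\right)\right) \left(-23156\right) = \left(\frac{16131}{11659} + \frac{388081}{63}\right) \left(-23156\right) = \frac{4525652632}{734517} \left(-23156\right) = - \frac{14970858906656}{104931}$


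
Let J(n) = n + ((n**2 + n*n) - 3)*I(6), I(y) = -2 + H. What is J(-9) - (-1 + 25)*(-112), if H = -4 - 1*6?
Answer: 771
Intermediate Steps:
H = -10 (H = -4 - 6 = -10)
I(y) = -12 (I(y) = -2 - 10 = -12)
J(n) = 36 + n - 24*n**2 (J(n) = n + ((n**2 + n*n) - 3)*(-12) = n + ((n**2 + n**2) - 3)*(-12) = n + (2*n**2 - 3)*(-12) = n + (-3 + 2*n**2)*(-12) = n + (36 - 24*n**2) = 36 + n - 24*n**2)
J(-9) - (-1 + 25)*(-112) = (36 - 9 - 24*(-9)**2) - (-1 + 25)*(-112) = (36 - 9 - 24*81) - 24*(-112) = (36 - 9 - 1944) - 1*(-2688) = -1917 + 2688 = 771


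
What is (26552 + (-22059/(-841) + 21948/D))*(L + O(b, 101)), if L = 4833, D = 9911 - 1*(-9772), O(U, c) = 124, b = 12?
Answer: 726991310072699/5517801 ≈ 1.3175e+8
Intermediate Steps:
D = 19683 (D = 9911 + 9772 = 19683)
(26552 + (-22059/(-841) + 21948/D))*(L + O(b, 101)) = (26552 + (-22059/(-841) + 21948/19683))*(4833 + 124) = (26552 + (-22059*(-1/841) + 21948*(1/19683)))*4957 = (26552 + (22059/841 + 7316/6561))*4957 = (26552 + 150881855/5517801)*4957 = (146659534007/5517801)*4957 = 726991310072699/5517801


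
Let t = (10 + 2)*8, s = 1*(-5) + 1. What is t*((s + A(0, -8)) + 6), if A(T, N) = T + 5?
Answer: 672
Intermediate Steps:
A(T, N) = 5 + T
s = -4 (s = -5 + 1 = -4)
t = 96 (t = 12*8 = 96)
t*((s + A(0, -8)) + 6) = 96*((-4 + (5 + 0)) + 6) = 96*((-4 + 5) + 6) = 96*(1 + 6) = 96*7 = 672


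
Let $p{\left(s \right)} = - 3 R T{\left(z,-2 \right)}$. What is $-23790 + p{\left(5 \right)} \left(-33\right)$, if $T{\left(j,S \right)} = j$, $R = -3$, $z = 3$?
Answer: $-24681$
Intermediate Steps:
$p{\left(s \right)} = 27$ ($p{\left(s \right)} = \left(-3\right) \left(-3\right) 3 = 9 \cdot 3 = 27$)
$-23790 + p{\left(5 \right)} \left(-33\right) = -23790 + 27 \left(-33\right) = -23790 - 891 = -24681$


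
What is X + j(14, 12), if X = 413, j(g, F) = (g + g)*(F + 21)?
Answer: 1337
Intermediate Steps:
j(g, F) = 2*g*(21 + F) (j(g, F) = (2*g)*(21 + F) = 2*g*(21 + F))
X + j(14, 12) = 413 + 2*14*(21 + 12) = 413 + 2*14*33 = 413 + 924 = 1337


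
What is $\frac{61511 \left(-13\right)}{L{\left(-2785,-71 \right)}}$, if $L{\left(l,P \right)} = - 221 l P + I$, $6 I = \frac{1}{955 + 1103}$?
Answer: $\frac{9873991764}{539600623379} \approx 0.018299$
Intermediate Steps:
$I = \frac{1}{12348}$ ($I = \frac{1}{6 \left(955 + 1103\right)} = \frac{1}{6 \cdot 2058} = \frac{1}{6} \cdot \frac{1}{2058} = \frac{1}{12348} \approx 8.0985 \cdot 10^{-5}$)
$L{\left(l,P \right)} = \frac{1}{12348} - 221 P l$ ($L{\left(l,P \right)} = - 221 l P + \frac{1}{12348} = - 221 P l + \frac{1}{12348} = \frac{1}{12348} - 221 P l$)
$\frac{61511 \left(-13\right)}{L{\left(-2785,-71 \right)}} = \frac{61511 \left(-13\right)}{\frac{1}{12348} - \left(-15691\right) \left(-2785\right)} = - \frac{799643}{\frac{1}{12348} - 43699435} = - \frac{799643}{- \frac{539600623379}{12348}} = \left(-799643\right) \left(- \frac{12348}{539600623379}\right) = \frac{9873991764}{539600623379}$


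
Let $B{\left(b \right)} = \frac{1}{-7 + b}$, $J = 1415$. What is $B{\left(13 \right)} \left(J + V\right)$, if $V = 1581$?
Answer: $\frac{1498}{3} \approx 499.33$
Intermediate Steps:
$B{\left(13 \right)} \left(J + V\right) = \frac{1415 + 1581}{-7 + 13} = \frac{1}{6} \cdot 2996 = \frac{1498}{3}$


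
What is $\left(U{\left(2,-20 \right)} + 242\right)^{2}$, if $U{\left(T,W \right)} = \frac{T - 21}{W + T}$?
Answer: $\frac{19140625}{324} \approx 59076.0$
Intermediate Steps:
$U{\left(T,W \right)} = \frac{-21 + T}{T + W}$
$\left(U{\left(2,-20 \right)} + 242\right)^{2} = \left(\frac{-21 + 2}{2 - 20} + 242\right)^{2} = \left(\frac{1}{-18} \left(-19\right) + 242\right)^{2} = \left(\left(- \frac{1}{18}\right) \left(-19\right) + 242\right)^{2} = \left(\frac{19}{18} + 242\right)^{2} = \left(\frac{4375}{18}\right)^{2} = \frac{19140625}{324}$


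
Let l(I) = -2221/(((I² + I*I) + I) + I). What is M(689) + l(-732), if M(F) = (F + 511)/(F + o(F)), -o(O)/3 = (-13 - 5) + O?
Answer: -321790351/354230904 ≈ -0.90842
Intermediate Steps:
o(O) = 54 - 3*O (o(O) = -3*((-13 - 5) + O) = -3*(-18 + O) = 54 - 3*O)
M(F) = (511 + F)/(54 - 2*F) (M(F) = (F + 511)/(F + (54 - 3*F)) = (511 + F)/(54 - 2*F))
l(I) = -2221/(2*I + 2*I²) (l(I) = -2221/(((I² + I²) + I) + I) = -2221/((2*I² + I) + I) = -2221/((I + 2*I²) + I) = -2221/(2*I + 2*I²))
M(689) + l(-732) = (-511 - 1*689)/(2*(-27 + 689)) - 2221/2/(-732*(1 - 732)) = (½)*(-511 - 689)/662 - 2221/2*(-1/732)/(-731) = (½)*(1/662)*(-1200) - 2221/2*(-1/732)*(-1/731) = -300/331 - 2221/1070184 = -321790351/354230904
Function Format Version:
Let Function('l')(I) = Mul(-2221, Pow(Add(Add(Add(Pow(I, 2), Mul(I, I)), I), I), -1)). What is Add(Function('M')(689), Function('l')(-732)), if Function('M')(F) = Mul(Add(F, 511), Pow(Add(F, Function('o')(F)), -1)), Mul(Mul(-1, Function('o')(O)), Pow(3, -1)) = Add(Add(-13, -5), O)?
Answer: Rational(-321790351, 354230904) ≈ -0.90842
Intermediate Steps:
Function('o')(O) = Add(54, Mul(-3, O)) (Function('o')(O) = Mul(-3, Add(Add(-13, -5), O)) = Mul(-3, Add(-18, O)) = Add(54, Mul(-3, O)))
Function('M')(F) = Mul(Pow(Add(54, Mul(-2, F)), -1), Add(511, F)) (Function('M')(F) = Mul(Add(F, 511), Pow(Add(F, Add(54, Mul(-3, F))), -1)) = Mul(Add(511, F), Pow(Add(54, Mul(-2, F)), -1)) = Mul(Pow(Add(54, Mul(-2, F)), -1), Add(511, F)))
Function('l')(I) = Mul(-2221, Pow(Add(Mul(2, I), Mul(2, Pow(I, 2))), -1)) (Function('l')(I) = Mul(-2221, Pow(Add(Add(Add(Pow(I, 2), Pow(I, 2)), I), I), -1)) = Mul(-2221, Pow(Add(Add(Mul(2, Pow(I, 2)), I), I), -1)) = Mul(-2221, Pow(Add(Add(I, Mul(2, Pow(I, 2))), I), -1)) = Mul(-2221, Pow(Add(Mul(2, I), Mul(2, Pow(I, 2))), -1)))
Add(Function('M')(689), Function('l')(-732)) = Add(Mul(Rational(1, 2), Pow(Add(-27, 689), -1), Add(-511, Mul(-1, 689))), Mul(Rational(-2221, 2), Pow(-732, -1), Pow(Add(1, -732), -1))) = Add(Mul(Rational(1, 2), Pow(662, -1), Add(-511, -689)), Mul(Rational(-2221, 2), Rational(-1, 732), Pow(-731, -1))) = Add(Mul(Rational(1, 2), Rational(1, 662), -1200), Mul(Rational(-2221, 2), Rational(-1, 732), Rational(-1, 731))) = Add(Rational(-300, 331), Rational(-2221, 1070184)) = Rational(-321790351, 354230904)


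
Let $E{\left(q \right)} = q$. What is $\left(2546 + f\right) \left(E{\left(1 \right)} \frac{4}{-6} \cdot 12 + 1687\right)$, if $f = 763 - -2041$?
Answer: $8982650$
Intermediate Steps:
$f = 2804$ ($f = 763 + 2041 = 2804$)
$\left(2546 + f\right) \left(E{\left(1 \right)} \frac{4}{-6} \cdot 12 + 1687\right) = \left(2546 + 2804\right) \left(1 \frac{4}{-6} \cdot 12 + 1687\right) = 5350 \left(1 \cdot 4 \left(- \frac{1}{6}\right) 12 + 1687\right) = 5350 \left(1 \left(- \frac{2}{3}\right) 12 + 1687\right) = 5350 \left(\left(- \frac{2}{3}\right) 12 + 1687\right) = 5350 \left(-8 + 1687\right) = 5350 \cdot 1679 = 8982650$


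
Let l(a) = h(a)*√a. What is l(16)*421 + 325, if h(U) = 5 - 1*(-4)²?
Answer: -18199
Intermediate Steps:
h(U) = -11 (h(U) = 5 - 1*16 = 5 - 16 = -11)
l(a) = -11*√a
l(16)*421 + 325 = -11*√16*421 + 325 = -11*4*421 + 325 = -44*421 + 325 = -18524 + 325 = -18199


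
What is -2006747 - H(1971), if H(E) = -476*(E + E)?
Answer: -130355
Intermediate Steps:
H(E) = -952*E
-2006747 - H(1971) = -2006747 - (-952)*1971 = -2006747 - 1*(-1876392) = -2006747 + 1876392 = -130355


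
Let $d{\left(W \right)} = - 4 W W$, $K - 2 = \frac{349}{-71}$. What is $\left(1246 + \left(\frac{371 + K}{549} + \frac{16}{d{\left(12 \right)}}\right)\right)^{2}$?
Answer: $\frac{37780295950714681}{24309799056} \approx 1.5541 \cdot 10^{6}$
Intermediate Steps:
$K = - \frac{207}{71}$ ($K = 2 + \frac{349}{-71} = 2 + 349 \left(- \frac{1}{71}\right) = 2 - \frac{349}{71} = - \frac{207}{71} \approx -2.9155$)
$d{\left(W \right)} = - 4 W^{2}$
$\left(1246 + \left(\frac{371 + K}{549} + \frac{16}{d{\left(12 \right)}}\right)\right)^{2} = \left(1246 + \left(\frac{371 - \frac{207}{71}}{549} + \frac{16}{\left(-4\right) 12^{2}}\right)\right)^{2} = \left(1246 + \left(\frac{26134}{71} \cdot \frac{1}{549} + \frac{16}{\left(-4\right) 144}\right)\right)^{2} = \left(1246 + \left(\frac{26134}{38979} + \frac{16}{-576}\right)\right)^{2} = \left(1246 + \left(\frac{26134}{38979} + 16 \left(- \frac{1}{576}\right)\right)\right)^{2} = \left(1246 + \left(\frac{26134}{38979} - \frac{1}{36}\right)\right)^{2} = \left(1246 + \frac{100205}{155916}\right)^{2} = \left(\frac{194371541}{155916}\right)^{2} = \frac{37780295950714681}{24309799056}$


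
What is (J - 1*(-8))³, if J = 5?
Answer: 2197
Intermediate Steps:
(J - 1*(-8))³ = (5 - 1*(-8))³ = (5 + 8)³ = 13³ = 2197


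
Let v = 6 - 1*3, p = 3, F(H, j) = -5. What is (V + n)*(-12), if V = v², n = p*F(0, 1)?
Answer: 72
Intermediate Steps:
n = -15 (n = 3*(-5) = -15)
v = 3 (v = 6 - 3 = 3)
V = 9 (V = 3² = 9)
(V + n)*(-12) = (9 - 15)*(-12) = -6*(-12) = 72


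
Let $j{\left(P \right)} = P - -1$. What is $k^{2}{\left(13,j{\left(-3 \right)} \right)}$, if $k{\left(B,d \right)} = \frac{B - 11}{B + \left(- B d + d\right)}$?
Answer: $\frac{4}{1369} \approx 0.0029218$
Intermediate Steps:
$j{\left(P \right)} = 1 + P$ ($j{\left(P \right)} = P + 1 = 1 + P$)
$k{\left(B,d \right)} = \frac{-11 + B}{B + d - B d}$ ($k{\left(B,d \right)} = \frac{-11 + B}{B - \left(- d + B d\right)} = \frac{-11 + B}{B + d - B d}$)
$k^{2}{\left(13,j{\left(-3 \right)} \right)} = \left(\frac{-11 + 13}{13 + \left(1 - 3\right) - 13 \left(1 - 3\right)}\right)^{2} = \left(\frac{1}{13 - 2 - 13 \left(-2\right)} 2\right)^{2} = \left(\frac{1}{13 - 2 + 26} \cdot 2\right)^{2} = \left(\frac{1}{37} \cdot 2\right)^{2} = \left(\frac{2}{37}\right)^{2} = \frac{4}{1369}$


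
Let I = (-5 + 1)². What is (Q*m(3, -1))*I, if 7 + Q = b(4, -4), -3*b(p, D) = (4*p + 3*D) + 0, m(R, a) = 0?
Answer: 0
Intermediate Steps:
I = 16 (I = (-4)² = 16)
b(p, D) = -D - 4*p/3 (b(p, D) = -((4*p + 3*D) + 0)/3 = -((3*D + 4*p) + 0)/3 = -(3*D + 4*p)/3 = -D - 4*p/3)
Q = -25/3 (Q = -7 + (-1*(-4) - 4/3*4) = -7 + (4 - 16/3) = -7 - 4/3 = -25/3 ≈ -8.3333)
(Q*m(3, -1))*I = -25/3*0*16 = 0*16 = 0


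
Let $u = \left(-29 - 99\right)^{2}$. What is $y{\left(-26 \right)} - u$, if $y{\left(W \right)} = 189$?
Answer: $-16195$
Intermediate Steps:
$u = 16384$ ($u = \left(-128\right)^{2} = 16384$)
$y{\left(-26 \right)} - u = 189 - 16384 = -16195$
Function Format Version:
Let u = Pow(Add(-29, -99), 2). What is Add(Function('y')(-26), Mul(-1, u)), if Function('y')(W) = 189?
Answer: -16195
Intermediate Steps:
u = 16384 (u = Pow(-128, 2) = 16384)
Add(Function('y')(-26), Mul(-1, u)) = Add(189, Mul(-1, 16384)) = Add(189, -16384) = -16195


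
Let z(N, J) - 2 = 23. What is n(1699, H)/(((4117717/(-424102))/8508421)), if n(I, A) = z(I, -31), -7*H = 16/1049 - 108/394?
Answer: -90210959073550/4117717 ≈ -2.1908e+7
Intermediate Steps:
H = 7642/206653 (H = -(16/1049 - 108/394)/7 = -(16*(1/1049) - 108*1/394)/7 = -(16/1049 - 54/197)/7 = -⅐*(-53494/206653) = 7642/206653 ≈ 0.036980)
z(N, J) = 25 (z(N, J) = 2 + 23 = 25)
n(I, A) = 25
n(1699, H)/(((4117717/(-424102))/8508421)) = 25/(((4117717/(-424102))/8508421)) = 25/(((4117717*(-1/424102))*(1/8508421))) = 25/((-4117717/424102*1/8508421)) = 25/(-4117717/3608438362942) = 25*(-3608438362942/4117717) = -90210959073550/4117717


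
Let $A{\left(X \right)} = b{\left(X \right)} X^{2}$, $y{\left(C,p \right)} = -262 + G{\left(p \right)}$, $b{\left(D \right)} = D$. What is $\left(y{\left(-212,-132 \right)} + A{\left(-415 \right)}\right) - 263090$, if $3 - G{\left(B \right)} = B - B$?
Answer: $-71736724$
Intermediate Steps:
$G{\left(B \right)} = 3$ ($G{\left(B \right)} = 3 - \left(B - B\right) = 3 - 0 = 3 + 0 = 3$)
$y{\left(C,p \right)} = -259$ ($y{\left(C,p \right)} = -262 + 3 = -259$)
$A{\left(X \right)} = X^{3}$ ($A{\left(X \right)} = X X^{2} = X^{3}$)
$\left(y{\left(-212,-132 \right)} + A{\left(-415 \right)}\right) - 263090 = \left(-259 + \left(-415\right)^{3}\right) - 263090 = \left(-259 - 71473375\right) - 263090 = -71473634 - 263090 = -71736724$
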